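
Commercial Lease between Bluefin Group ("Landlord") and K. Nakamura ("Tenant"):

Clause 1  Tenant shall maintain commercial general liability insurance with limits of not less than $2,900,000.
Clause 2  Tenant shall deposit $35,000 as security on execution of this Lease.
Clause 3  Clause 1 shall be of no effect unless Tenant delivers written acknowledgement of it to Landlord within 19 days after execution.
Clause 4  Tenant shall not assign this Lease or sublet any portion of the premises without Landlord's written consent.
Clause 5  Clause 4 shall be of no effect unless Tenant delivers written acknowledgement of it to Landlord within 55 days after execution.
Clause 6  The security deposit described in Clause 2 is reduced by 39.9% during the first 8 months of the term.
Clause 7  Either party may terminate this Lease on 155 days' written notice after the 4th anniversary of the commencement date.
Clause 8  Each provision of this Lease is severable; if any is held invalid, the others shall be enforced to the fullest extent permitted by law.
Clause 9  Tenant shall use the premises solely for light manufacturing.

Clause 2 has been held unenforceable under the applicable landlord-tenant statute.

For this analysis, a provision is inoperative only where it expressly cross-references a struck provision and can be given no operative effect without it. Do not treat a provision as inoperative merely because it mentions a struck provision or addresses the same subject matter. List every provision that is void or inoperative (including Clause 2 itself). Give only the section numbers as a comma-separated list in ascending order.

2, 6

Clause 2 is struck. The whole of Clause 6 is the introductory reduction to the security deposit, defined by reference to Clause 2, so Clause 6 cannot stand once Clause 2 is removed. Clause 8 is a severability clause and preserves every provision that can still be given independent effect. Clause 1, Clause 3, Clause 4, Clause 5, Clause 7, Clause 8, and Clause 9 remain in effect.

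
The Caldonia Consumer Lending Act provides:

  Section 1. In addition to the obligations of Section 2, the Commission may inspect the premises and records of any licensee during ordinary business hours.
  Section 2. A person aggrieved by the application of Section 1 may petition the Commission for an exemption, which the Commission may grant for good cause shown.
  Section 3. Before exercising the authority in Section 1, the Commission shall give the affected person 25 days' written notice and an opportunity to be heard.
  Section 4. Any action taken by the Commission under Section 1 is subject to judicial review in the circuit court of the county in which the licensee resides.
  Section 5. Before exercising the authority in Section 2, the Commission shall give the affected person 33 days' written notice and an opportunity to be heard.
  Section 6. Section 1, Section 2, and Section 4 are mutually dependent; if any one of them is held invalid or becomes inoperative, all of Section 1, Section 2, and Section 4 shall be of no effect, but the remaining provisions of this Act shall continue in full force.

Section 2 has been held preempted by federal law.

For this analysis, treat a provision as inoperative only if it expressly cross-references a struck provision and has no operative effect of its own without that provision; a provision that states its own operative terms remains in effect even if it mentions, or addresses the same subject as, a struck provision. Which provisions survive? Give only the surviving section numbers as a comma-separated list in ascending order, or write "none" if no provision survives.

Section 2 is struck. Section 5 operates only by reference to Section 2, so it falls with Section 2. Section 6 declares Section 1, Section 2, and Section 4 mutually dependent; since one of them has fallen, all of them are of no effect. That brings down Section 1 and Section 4 as well. Section 3 in turn depends solely on a provision now struck and likewise falls. The remainder continues in force under Section 6. Only Section 6 remains in effect.

6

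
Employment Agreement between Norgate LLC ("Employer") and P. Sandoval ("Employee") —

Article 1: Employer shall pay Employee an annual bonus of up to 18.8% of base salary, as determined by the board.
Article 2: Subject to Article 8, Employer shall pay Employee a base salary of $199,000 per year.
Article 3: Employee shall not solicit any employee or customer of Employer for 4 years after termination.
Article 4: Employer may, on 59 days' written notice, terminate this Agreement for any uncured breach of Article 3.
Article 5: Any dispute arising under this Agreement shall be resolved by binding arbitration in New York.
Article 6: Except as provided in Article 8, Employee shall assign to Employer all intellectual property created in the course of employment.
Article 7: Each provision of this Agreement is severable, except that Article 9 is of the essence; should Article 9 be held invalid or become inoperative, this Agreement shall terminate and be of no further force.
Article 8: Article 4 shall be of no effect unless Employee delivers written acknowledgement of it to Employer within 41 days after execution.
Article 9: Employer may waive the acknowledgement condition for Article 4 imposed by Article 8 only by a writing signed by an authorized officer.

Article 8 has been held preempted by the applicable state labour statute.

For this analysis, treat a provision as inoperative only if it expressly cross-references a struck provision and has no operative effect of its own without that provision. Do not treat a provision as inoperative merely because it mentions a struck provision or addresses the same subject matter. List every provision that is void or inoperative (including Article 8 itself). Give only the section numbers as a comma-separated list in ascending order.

1, 2, 3, 4, 5, 6, 7, 8, 9

Article 8 is struck. Article 9 operates only by reference to Article 8, so it falls with Article 8. Article 7 makes Article 9 an essential term, and Article 9 has been rendered inoperative by the cascade; under Article 7, the entire Agreement is therefore void. No provision of the Agreement survives.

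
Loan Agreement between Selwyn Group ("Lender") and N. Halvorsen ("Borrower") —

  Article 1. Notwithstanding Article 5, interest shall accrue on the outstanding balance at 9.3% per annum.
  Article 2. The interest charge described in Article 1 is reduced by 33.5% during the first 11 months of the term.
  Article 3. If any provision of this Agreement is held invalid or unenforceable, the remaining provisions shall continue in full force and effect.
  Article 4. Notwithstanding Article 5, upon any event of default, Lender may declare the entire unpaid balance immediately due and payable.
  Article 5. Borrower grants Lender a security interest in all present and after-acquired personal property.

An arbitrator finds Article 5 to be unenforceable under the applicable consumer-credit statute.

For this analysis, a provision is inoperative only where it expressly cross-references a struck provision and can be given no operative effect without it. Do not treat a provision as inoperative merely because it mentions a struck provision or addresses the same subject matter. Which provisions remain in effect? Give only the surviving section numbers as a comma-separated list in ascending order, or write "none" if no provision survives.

1, 2, 3, 4

Article 5 is struck. Although Article 1 refers to Article 5, its operative terms do not depend on Article 5, so it remains in effect. Article 4 mentions Article 5 but its own obligation stands independently of Article 5, so Article 4 is not affected. Nothing else in the Agreement is defined by reference to Article 5. Under the severability clause in Article 3, the remaining provisions continue in force. The provisions still in force are Article 1, Article 2, Article 3, and Article 4.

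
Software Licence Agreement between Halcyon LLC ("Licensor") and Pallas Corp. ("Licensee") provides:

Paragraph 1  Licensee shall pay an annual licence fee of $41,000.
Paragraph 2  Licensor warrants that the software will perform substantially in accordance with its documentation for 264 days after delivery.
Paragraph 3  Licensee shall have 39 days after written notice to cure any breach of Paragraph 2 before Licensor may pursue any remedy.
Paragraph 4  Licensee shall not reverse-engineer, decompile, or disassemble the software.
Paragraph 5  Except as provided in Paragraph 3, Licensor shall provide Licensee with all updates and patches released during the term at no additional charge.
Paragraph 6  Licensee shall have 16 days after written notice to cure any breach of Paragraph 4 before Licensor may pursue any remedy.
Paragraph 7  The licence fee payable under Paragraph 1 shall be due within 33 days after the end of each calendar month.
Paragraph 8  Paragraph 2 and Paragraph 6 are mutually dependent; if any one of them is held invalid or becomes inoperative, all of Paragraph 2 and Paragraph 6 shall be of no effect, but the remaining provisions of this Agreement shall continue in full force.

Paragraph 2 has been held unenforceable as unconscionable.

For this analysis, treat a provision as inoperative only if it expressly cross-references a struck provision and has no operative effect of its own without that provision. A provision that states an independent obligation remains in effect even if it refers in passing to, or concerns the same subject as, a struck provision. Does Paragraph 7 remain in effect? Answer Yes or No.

Paragraph 2 is struck. Paragraph 3 merely fixes the cure period for breach of Paragraph 2; with Paragraph 2 gone it has nothing to operate on and falls away. Paragraph 5 mentions Paragraph 3 but its own obligation stands independently of Paragraph 3, so Paragraph 5 is not affected. Paragraph 8 declares Paragraph 2 and Paragraph 6 mutually dependent; since one of them has fallen, all of them are of no effect. That brings down Paragraph 6 as well. The remainder continues in force under Paragraph 8. Paragraph 1, Paragraph 4, Paragraph 5, Paragraph 7, and Paragraph 8 remain in effect. Paragraph 7 is among the surviving provisions, so the answer is yes.

Yes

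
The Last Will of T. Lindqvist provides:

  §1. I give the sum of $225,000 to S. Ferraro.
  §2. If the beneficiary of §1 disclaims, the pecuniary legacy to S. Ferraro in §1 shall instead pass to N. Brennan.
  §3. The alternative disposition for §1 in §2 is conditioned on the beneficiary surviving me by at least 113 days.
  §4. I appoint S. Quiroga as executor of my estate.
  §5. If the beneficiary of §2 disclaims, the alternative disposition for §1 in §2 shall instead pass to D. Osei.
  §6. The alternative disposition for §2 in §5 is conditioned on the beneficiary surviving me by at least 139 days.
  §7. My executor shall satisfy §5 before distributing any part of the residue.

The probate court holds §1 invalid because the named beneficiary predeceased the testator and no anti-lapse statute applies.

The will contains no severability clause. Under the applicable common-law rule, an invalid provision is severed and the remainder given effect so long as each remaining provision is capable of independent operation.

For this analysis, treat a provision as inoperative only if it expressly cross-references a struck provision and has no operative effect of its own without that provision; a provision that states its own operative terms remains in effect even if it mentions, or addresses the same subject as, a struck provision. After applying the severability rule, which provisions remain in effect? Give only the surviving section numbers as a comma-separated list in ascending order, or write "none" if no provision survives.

§1 is struck. §2 merely fixes the alternative disposition for §1; with §1 gone it has nothing to operate on and falls away. §3 operates only by reference to §2, so it falls with §2. The only function of §5 is the alternative disposition for §2, so it cannot stand once §2 is removed. The only function of §6 is the survivorship condition on §5, so it cannot stand once §5 is removed. §7 has no operative effect of its own apart from §5 and is therefore inoperative. With no severability clause, the stated default rule severs what cannot stand and enforces each remaining provision that can operate on its own. Only §4 remains in effect.

4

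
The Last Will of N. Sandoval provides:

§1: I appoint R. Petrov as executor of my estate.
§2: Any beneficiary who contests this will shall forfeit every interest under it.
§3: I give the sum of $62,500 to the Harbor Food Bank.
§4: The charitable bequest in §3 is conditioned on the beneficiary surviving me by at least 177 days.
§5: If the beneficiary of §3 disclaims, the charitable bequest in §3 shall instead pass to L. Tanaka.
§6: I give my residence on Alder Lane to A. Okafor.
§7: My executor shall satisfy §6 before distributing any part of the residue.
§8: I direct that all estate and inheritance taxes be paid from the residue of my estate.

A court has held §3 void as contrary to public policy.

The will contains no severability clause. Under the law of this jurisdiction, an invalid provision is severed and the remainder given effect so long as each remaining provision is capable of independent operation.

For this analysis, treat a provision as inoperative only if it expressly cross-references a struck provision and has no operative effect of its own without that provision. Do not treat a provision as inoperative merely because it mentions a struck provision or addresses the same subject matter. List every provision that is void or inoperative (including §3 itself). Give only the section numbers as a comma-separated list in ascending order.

3, 4, 5

§3 is struck. The only function of §4 is the survivorship condition on §3, so it cannot stand once §3 is removed. §5 has no operative effect of its own apart from §3 and is therefore inoperative. Under the stated default rule, only provisions that cannot operate independently fall away; the rest are enforced. §1, §2, §6, §7, and §8 remain in effect.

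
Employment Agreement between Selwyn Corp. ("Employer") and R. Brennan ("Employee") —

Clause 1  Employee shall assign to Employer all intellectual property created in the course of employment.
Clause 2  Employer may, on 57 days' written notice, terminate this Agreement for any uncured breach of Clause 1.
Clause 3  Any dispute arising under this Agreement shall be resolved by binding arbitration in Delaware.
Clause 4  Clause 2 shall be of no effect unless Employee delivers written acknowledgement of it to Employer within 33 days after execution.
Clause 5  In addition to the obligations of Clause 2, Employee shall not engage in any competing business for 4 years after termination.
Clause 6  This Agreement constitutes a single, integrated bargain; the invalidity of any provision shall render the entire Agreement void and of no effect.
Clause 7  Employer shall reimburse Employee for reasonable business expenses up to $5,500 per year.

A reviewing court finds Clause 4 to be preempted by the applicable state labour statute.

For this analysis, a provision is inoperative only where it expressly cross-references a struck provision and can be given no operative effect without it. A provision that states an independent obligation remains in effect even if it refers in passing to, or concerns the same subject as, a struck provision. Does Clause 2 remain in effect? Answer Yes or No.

Clause 4 is struck. Nothing else in the Agreement is defined by reference to Clause 4. Clause 6 provides that the Agreement is not severable, so the invalidity of any one provision voids the entire Agreement. No provision of the Agreement survives. Clause 2 is among the inoperative provisions, so the answer is no.

No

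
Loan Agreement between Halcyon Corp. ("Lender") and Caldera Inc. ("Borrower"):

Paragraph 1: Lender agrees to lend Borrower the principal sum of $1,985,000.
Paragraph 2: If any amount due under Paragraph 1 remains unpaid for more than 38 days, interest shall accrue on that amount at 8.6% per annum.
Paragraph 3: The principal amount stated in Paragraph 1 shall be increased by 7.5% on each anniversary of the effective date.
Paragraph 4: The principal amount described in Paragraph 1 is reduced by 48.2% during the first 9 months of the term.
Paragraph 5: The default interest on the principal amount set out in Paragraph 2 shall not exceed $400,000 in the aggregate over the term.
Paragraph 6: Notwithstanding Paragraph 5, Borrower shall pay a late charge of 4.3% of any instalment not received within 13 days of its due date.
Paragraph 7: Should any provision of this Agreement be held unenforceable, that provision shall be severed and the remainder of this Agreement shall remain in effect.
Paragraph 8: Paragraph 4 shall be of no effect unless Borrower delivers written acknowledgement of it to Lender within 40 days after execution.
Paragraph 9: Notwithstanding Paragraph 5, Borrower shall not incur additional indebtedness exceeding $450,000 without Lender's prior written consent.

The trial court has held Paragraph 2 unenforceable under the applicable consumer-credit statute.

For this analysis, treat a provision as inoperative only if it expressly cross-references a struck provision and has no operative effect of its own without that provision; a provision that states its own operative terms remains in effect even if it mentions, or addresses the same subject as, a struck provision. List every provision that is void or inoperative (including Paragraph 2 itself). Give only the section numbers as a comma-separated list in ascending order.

Paragraph 2 is struck. The whole of Paragraph 5 is the aggregate cap on the default interest on the principal amount, defined by reference to Paragraph 2, so Paragraph 5 cannot stand once Paragraph 2 is removed. Although Paragraph 6 refers to Paragraph 5, its operative terms do not depend on Paragraph 5, so it remains in effect. Paragraph 9 mentions Paragraph 5 but its own obligation stands independently of Paragraph 5, so Paragraph 9 is not affected. Under the severability clause in Paragraph 7, the remaining provisions continue in force. The provisions still in force are Paragraph 1, Paragraph 3, Paragraph 4, Paragraph 6, Paragraph 7, Paragraph 8, and Paragraph 9.

2, 5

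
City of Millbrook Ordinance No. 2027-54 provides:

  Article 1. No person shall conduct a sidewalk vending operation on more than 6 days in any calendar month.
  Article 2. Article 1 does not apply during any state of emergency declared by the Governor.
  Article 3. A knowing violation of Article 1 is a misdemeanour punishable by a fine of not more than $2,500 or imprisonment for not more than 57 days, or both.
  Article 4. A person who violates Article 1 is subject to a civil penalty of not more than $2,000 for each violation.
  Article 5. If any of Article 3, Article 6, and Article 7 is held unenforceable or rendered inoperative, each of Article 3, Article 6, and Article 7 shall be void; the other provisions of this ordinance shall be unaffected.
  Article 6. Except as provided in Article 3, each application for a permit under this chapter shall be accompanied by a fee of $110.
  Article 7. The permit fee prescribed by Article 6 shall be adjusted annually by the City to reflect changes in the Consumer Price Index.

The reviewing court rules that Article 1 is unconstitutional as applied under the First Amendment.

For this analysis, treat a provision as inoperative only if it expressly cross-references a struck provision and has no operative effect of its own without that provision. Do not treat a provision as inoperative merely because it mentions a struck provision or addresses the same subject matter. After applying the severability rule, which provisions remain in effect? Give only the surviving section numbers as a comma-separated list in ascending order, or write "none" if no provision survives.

Article 1 is struck. Article 2 merely fixes the emergency suspension of Article 1; with Article 1 gone it has nothing to operate on and falls away. Article 3 operates only by reference to Article 1, so it falls with Article 1. Article 4 has no operative effect of its own apart from Article 1 and is therefore inoperative. Article 5 declares Article 3, Article 6, and Article 7 mutually dependent; since one of them has fallen, all of them are of no effect. That brings down Article 6 and Article 7 as well. The remainder continues in force under Article 5. Only Article 5 remains in effect.

5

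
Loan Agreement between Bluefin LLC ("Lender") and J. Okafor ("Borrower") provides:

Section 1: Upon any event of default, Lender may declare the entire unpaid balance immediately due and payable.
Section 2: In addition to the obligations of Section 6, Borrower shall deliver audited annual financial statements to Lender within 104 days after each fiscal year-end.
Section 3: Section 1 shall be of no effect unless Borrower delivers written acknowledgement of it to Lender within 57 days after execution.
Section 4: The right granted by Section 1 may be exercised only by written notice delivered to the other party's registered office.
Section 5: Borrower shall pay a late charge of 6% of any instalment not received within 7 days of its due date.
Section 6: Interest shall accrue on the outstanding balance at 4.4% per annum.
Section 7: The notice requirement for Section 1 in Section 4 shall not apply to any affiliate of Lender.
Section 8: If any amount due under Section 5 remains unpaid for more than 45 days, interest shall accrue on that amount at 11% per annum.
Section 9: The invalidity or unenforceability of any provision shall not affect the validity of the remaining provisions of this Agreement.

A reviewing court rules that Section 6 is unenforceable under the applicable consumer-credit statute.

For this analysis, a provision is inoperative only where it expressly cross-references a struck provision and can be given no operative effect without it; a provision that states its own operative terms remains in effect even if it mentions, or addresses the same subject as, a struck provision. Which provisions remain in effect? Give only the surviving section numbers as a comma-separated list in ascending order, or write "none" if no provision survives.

Section 6 is struck. Section 2 mentions Section 6 but its own obligation stands independently of Section 6, so Section 2 is not affected. Nothing else in the Agreement is defined by reference to Section 6. Section 9 is a severability clause and preserves every provision that can still be given independent effect. The provisions still in force are Section 1, Section 2, Section 3, Section 4, Section 5, Section 7, Section 8, and Section 9.

1, 2, 3, 4, 5, 7, 8, 9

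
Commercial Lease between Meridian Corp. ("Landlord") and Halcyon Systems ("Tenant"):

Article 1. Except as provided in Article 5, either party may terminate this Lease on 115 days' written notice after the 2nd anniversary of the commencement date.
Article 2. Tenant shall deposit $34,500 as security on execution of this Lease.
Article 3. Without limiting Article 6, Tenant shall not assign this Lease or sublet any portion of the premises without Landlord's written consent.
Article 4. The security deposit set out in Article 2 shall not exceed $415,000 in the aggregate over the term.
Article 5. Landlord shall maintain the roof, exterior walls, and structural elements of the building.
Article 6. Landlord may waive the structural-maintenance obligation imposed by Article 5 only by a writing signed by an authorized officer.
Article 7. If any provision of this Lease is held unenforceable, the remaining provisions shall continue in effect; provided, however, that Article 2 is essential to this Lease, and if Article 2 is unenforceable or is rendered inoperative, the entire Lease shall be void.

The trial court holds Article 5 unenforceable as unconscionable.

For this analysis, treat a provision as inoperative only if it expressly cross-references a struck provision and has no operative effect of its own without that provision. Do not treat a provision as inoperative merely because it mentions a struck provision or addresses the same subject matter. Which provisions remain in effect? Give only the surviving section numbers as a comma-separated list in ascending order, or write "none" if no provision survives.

Article 5 is struck. Article 6 merely fixes the waiver condition for Article 5; with Article 5 gone it has nothing to operate on and falls away. Article 1 mentions Article 5 but its own obligation stands independently of Article 5, so Article 1 is not affected. Article 3 mentions Article 6 but its own obligation stands independently of Article 6, so Article 3 is not affected. Article 7 makes Article 2 an essential term, but Article 2 is unaffected, so the severability proviso in Article 7 preserves the remaining provisions. That leaves Article 1, Article 2, Article 3, Article 4, and Article 7 in effect.

1, 2, 3, 4, 7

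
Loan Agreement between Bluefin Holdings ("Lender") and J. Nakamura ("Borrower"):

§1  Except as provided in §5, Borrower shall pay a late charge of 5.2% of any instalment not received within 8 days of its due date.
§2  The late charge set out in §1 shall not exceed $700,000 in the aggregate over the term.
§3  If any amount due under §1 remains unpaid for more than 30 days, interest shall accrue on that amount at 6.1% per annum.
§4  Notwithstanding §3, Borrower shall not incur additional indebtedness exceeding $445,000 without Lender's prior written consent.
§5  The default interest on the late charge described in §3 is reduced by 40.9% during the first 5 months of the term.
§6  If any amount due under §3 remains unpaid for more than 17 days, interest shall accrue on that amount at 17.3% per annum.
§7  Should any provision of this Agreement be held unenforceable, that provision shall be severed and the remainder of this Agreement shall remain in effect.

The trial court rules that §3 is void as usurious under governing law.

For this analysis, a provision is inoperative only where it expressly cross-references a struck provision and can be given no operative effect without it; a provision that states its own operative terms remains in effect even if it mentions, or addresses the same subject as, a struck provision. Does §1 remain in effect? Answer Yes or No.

§3 is struck. The whole of §5 is the introductory reduction to the default interest on the late charge, defined by reference to §3, so §5 cannot stand once §3 is removed. §6 operates only by reference to §3, so it falls with §3. Although §4 refers to §3, its operative terms do not depend on §3, so it remains in effect. Although §1 refers to §5, its operative terms do not depend on §5, so it remains in effect. Under the severability clause in §7, the remaining provisions continue in force. That leaves §1, §2, §4, and §7 in effect. §1 is among the surviving provisions, so the answer is yes.

Yes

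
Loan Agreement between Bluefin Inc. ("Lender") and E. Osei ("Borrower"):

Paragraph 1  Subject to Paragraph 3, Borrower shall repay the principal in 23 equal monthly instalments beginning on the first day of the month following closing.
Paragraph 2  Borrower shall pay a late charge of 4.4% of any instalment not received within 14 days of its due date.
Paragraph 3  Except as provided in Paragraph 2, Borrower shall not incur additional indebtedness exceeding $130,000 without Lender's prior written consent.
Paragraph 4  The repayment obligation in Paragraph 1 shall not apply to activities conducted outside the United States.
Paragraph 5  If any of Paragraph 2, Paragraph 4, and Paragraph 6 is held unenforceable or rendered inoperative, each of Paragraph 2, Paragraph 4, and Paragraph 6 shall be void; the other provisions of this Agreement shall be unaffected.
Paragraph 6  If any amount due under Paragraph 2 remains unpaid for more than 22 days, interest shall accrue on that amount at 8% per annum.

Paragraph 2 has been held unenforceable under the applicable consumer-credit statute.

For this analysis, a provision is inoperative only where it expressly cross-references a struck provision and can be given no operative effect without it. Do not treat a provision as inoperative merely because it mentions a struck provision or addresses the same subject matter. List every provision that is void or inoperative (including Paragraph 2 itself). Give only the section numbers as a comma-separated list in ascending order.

Paragraph 2 is struck. Paragraph 6 does nothing except set the default interest on the late charge by reference to Paragraph 2; with Paragraph 2 gone it has no independent effect and is inoperative. Paragraph 3 mentions Paragraph 2 but its own obligation stands independently of Paragraph 2, so Paragraph 3 is not affected. Paragraph 5 declares Paragraph 2, Paragraph 4, and Paragraph 6 mutually dependent; since one of them has fallen, all of them are of no effect. That brings down Paragraph 4 as well. The remainder continues in force under Paragraph 5. That leaves Paragraph 1, Paragraph 3, and Paragraph 5 in effect.

2, 4, 6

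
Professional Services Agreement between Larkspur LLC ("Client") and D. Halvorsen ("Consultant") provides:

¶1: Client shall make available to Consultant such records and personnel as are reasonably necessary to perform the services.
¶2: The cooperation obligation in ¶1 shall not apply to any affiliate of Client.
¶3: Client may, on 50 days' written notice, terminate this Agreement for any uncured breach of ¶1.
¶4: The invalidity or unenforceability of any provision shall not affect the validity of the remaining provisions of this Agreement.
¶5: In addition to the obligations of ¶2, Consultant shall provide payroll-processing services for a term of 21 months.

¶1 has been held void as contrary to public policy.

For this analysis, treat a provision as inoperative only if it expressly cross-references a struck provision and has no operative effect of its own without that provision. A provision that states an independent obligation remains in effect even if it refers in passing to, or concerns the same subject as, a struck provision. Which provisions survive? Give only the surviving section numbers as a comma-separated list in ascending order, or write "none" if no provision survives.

¶1 is struck. The whole of ¶2 is the carve-out from the cooperation obligation, defined by reference to ¶1, so ¶2 cannot stand once ¶1 is removed. ¶3 operates only by reference to ¶1, so it falls with ¶1. Although ¶5 refers to ¶2, its operative terms do not depend on ¶2, so it remains in effect. ¶4 is a severability clause and preserves every provision that can still be given independent effect. That leaves ¶4 and ¶5 in effect.

4, 5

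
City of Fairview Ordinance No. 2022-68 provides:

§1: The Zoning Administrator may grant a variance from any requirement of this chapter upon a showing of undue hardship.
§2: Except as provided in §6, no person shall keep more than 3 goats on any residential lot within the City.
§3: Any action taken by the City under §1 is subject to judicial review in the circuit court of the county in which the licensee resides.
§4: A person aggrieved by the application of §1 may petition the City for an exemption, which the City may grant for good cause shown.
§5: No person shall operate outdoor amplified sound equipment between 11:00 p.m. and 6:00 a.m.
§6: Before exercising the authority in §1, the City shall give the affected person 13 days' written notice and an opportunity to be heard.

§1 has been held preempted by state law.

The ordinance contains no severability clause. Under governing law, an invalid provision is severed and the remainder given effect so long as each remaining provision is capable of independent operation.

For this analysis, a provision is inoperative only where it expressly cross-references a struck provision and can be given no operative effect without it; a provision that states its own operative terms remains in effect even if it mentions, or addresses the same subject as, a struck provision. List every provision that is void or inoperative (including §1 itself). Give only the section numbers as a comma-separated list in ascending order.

§1 is struck. §3 has no operative effect of its own apart from §1 and is therefore inoperative. §4 merely fixes the exemption procedure for §1; with §1 gone it has nothing to operate on and falls away. §6 operates only by reference to §1, so it falls with §1. §2 mentions §6 but its own obligation stands independently of §6, so §2 is not affected. Under the stated default rule, only provisions that cannot operate independently fall away; the rest are enforced. The provisions still in force are §2 and §5.

1, 3, 4, 6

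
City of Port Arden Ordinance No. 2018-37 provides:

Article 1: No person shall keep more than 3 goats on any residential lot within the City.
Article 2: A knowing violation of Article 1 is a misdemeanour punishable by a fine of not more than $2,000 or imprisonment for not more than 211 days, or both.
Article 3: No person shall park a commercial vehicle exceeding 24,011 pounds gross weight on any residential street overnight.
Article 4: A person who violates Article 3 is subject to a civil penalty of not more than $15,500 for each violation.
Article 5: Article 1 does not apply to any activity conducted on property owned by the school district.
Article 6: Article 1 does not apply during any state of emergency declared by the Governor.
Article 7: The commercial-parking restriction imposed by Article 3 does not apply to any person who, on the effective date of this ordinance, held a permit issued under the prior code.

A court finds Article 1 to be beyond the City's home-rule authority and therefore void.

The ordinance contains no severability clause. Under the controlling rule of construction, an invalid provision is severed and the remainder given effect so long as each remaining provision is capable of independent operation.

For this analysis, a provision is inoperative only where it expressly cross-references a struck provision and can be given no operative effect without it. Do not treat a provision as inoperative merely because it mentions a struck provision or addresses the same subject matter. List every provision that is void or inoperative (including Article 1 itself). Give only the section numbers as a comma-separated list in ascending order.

Article 1 is struck. Article 2 merely fixes the criminal penalty for violating Article 1; with Article 1 gone it has nothing to operate on and falls away. Article 5 merely fixes the public-property exemption from Article 1; with Article 1 gone it has nothing to operate on and falls away. Article 6 merely fixes the emergency suspension of Article 1; with Article 1 gone it has nothing to operate on and falls away. With no severability clause, the stated default rule severs what cannot stand and enforces each remaining provision that can operate on its own. Article 3, Article 4, and Article 7 remain in effect.

1, 2, 5, 6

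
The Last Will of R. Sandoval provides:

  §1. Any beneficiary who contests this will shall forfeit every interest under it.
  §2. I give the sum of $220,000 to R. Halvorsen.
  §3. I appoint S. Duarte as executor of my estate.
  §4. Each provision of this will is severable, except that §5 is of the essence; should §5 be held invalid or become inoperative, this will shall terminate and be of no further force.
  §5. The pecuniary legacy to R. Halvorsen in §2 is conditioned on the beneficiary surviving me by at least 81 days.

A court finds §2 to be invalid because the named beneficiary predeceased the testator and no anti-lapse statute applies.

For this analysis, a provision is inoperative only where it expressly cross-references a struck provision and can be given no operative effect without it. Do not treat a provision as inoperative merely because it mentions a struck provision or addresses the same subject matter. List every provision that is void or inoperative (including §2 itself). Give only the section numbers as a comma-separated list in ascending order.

1, 2, 3, 4, 5

§2 is struck. §5 merely fixes the survivorship condition on §2; with §2 gone it has nothing to operate on and falls away. §4 makes §5 an essential term, and §5 has been rendered inoperative by the cascade; under §4, the entire will is therefore void. No provision of the will survives.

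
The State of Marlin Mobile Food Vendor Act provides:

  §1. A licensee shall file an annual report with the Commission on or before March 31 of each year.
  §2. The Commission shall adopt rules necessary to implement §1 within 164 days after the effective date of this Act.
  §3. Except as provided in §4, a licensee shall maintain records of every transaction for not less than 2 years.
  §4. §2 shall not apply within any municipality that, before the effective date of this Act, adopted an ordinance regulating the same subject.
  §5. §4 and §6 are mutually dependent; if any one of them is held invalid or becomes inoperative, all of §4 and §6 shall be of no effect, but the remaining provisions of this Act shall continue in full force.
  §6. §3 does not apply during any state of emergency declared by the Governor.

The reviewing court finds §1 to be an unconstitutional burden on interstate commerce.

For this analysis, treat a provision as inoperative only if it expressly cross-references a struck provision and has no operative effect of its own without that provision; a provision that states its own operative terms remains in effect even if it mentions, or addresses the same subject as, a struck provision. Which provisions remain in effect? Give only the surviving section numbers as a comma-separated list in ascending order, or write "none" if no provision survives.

3, 5

§1 is struck. §2 merely fixes the rulemaking mandate for §1; with §1 gone it has nothing to operate on and falls away. §4 merely fixes the local-preemption carve-out from §2; with §2 gone it has nothing to operate on and falls away. §3 mentions §4 but its own obligation stands independently of §4, so §3 is not affected. §5 declares §4 and §6 mutually dependent; since one of them has fallen, all of them are of no effect. That brings down §6 as well. The remainder continues in force under §5. §3 and §5 remain in effect.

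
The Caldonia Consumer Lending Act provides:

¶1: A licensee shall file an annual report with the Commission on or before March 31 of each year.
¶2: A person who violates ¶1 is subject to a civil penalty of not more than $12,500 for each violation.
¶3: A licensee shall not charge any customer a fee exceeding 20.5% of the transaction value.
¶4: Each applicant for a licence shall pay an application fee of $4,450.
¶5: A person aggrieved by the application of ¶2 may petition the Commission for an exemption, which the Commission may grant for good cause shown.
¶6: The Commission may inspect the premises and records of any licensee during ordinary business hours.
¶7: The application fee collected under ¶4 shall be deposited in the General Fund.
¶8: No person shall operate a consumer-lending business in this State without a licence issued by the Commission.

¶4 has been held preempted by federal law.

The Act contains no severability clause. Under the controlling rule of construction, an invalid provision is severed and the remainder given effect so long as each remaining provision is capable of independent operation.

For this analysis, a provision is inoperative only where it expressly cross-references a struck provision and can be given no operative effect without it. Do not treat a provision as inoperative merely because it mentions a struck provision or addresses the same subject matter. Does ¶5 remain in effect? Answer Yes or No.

Yes

¶4 is struck. ¶7 has no operative effect of its own apart from ¶4 and is therefore inoperative. Under the stated default rule, only provisions that cannot operate independently fall away; the rest are enforced. The provisions still in force are ¶1, ¶2, ¶3, ¶5, ¶6, and ¶8. ¶5 is among the surviving provisions, so the answer is yes.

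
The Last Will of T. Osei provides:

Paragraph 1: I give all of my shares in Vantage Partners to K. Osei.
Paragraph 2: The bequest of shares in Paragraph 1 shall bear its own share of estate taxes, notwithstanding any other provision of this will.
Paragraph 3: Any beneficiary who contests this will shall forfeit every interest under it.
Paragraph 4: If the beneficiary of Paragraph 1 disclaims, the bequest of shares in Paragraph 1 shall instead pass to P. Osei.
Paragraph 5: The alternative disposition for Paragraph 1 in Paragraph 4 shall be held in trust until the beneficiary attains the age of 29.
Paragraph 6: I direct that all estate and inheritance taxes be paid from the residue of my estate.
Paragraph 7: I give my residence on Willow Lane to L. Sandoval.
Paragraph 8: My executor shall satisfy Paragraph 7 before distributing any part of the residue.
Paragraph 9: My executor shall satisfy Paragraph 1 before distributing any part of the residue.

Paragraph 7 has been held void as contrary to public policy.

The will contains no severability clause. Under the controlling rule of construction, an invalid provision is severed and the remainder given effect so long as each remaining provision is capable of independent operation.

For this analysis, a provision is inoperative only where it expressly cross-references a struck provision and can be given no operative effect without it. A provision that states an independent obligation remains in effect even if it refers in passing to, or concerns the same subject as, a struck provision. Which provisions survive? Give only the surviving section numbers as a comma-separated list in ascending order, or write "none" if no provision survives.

1, 2, 3, 4, 5, 6, 9

Paragraph 7 is struck. Paragraph 8 has no operative effect of its own apart from Paragraph 7 and is therefore inoperative. Under the stated default rule, only provisions that cannot operate independently fall away; the rest are enforced. The provisions still in force are Paragraph 1, Paragraph 2, Paragraph 3, Paragraph 4, Paragraph 5, Paragraph 6, and Paragraph 9.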